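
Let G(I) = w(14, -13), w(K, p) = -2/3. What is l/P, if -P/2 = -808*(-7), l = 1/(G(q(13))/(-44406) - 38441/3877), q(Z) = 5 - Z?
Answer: 258243093/28964519571904 ≈ 8.9158e-6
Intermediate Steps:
w(K, p) = -⅔ (w(K, p) = -2*⅓ = -⅔)
G(I) = -⅔
l = -258243093/2560512692 (l = 1/(-⅔/(-44406) - 38441/3877) = 1/(-⅔*(-1/44406) - 38441*1/3877) = 1/(1/66609 - 38441/3877) = 1/(-2560512692/258243093) = -258243093/2560512692 ≈ -0.10086)
P = -11312 (P = -(-1616)*(-7) = -2*5656 = -11312)
l/P = -258243093/2560512692/(-11312) = -258243093/2560512692*(-1/11312) = 258243093/28964519571904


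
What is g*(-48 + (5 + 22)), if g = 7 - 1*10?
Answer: 63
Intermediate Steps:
g = -3 (g = 7 - 10 = -3)
g*(-48 + (5 + 22)) = -3*(-48 + (5 + 22)) = -3*(-48 + 27) = -3*(-21) = 63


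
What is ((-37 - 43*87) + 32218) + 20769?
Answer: 49209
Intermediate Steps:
((-37 - 43*87) + 32218) + 20769 = ((-37 - 3741) + 32218) + 20769 = (-3778 + 32218) + 20769 = 28440 + 20769 = 49209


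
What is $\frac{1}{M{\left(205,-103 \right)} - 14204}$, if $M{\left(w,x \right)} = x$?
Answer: $- \frac{1}{14307} \approx -6.9896 \cdot 10^{-5}$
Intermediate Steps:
$\frac{1}{M{\left(205,-103 \right)} - 14204} = \frac{1}{-103 - 14204} = \frac{1}{-14307} = - \frac{1}{14307}$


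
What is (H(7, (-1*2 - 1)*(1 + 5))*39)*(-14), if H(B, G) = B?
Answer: -3822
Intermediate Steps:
(H(7, (-1*2 - 1)*(1 + 5))*39)*(-14) = (7*39)*(-14) = 273*(-14) = -3822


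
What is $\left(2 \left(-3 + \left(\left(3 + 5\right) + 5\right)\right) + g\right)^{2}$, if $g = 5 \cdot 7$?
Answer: $3025$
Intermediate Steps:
$g = 35$
$\left(2 \left(-3 + \left(\left(3 + 5\right) + 5\right)\right) + g\right)^{2} = \left(2 \left(-3 + \left(\left(3 + 5\right) + 5\right)\right) + 35\right)^{2} = \left(2 \left(-3 + \left(8 + 5\right)\right) + 35\right)^{2} = \left(2 \left(-3 + 13\right) + 35\right)^{2} = \left(2 \cdot 10 + 35\right)^{2} = \left(20 + 35\right)^{2} = 55^{2} = 3025$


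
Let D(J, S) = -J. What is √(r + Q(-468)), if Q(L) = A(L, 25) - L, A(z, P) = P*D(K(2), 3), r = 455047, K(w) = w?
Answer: √455465 ≈ 674.88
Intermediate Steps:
A(z, P) = -2*P (A(z, P) = P*(-1*2) = P*(-2) = -2*P)
Q(L) = -50 - L (Q(L) = -2*25 - L = -50 - L)
√(r + Q(-468)) = √(455047 + (-50 - 1*(-468))) = √(455047 + (-50 + 468)) = √(455047 + 418) = √455465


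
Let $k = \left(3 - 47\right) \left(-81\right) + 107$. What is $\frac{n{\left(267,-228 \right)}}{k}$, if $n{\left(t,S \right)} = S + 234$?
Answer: $\frac{6}{3671} \approx 0.0016344$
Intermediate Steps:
$n{\left(t,S \right)} = 234 + S$
$k = 3671$ ($k = \left(-44\right) \left(-81\right) + 107 = 3564 + 107 = 3671$)
$\frac{n{\left(267,-228 \right)}}{k} = \frac{234 - 228}{3671} = 6 \cdot \frac{1}{3671} = \frac{6}{3671}$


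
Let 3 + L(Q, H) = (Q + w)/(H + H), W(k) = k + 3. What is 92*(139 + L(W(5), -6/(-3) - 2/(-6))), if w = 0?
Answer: 88688/7 ≈ 12670.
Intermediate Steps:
W(k) = 3 + k
L(Q, H) = -3 + Q/(2*H) (L(Q, H) = -3 + (Q + 0)/(H + H) = -3 + Q/((2*H)) = -3 + Q*(1/(2*H)) = -3 + Q/(2*H))
92*(139 + L(W(5), -6/(-3) - 2/(-6))) = 92*(139 + (-3 + (3 + 5)/(2*(-6/(-3) - 2/(-6))))) = 92*(139 + (-3 + (1/2)*8/(-6*(-1/3) - 2*(-1/6)))) = 92*(139 + (-3 + (1/2)*8/(2 + 1/3))) = 92*(139 + (-3 + (1/2)*8/(7/3))) = 92*(139 + (-3 + (1/2)*8*(3/7))) = 92*(139 + (-3 + 12/7)) = 92*(139 - 9/7) = 92*(964/7) = 88688/7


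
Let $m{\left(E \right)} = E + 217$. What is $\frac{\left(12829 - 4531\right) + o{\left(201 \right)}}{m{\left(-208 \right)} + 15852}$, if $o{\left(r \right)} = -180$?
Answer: $\frac{2706}{5287} \approx 0.51182$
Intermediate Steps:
$m{\left(E \right)} = 217 + E$
$\frac{\left(12829 - 4531\right) + o{\left(201 \right)}}{m{\left(-208 \right)} + 15852} = \frac{\left(12829 - 4531\right) - 180}{\left(217 - 208\right) + 15852} = \frac{8298 - 180}{9 + 15852} = \frac{8118}{15861} = 8118 \cdot \frac{1}{15861} = \frac{2706}{5287}$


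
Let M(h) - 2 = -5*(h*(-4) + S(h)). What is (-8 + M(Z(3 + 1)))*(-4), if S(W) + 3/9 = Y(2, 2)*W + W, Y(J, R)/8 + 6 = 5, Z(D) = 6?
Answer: -3908/3 ≈ -1302.7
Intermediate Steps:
Y(J, R) = -8 (Y(J, R) = -48 + 8*5 = -48 + 40 = -8)
S(W) = -1/3 - 7*W (S(W) = -1/3 + (-8*W + W) = -1/3 - 7*W)
M(h) = 11/3 + 55*h (M(h) = 2 - 5*(h*(-4) + (-1/3 - 7*h)) = 2 - 5*(-4*h + (-1/3 - 7*h)) = 2 - 5*(-1/3 - 11*h) = 2 + (5/3 + 55*h) = 11/3 + 55*h)
(-8 + M(Z(3 + 1)))*(-4) = (-8 + (11/3 + 55*6))*(-4) = (-8 + (11/3 + 330))*(-4) = (-8 + 1001/3)*(-4) = (977/3)*(-4) = -3908/3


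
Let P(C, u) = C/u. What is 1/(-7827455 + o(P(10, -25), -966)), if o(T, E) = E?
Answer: -1/7828421 ≈ -1.2774e-7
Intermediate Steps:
1/(-7827455 + o(P(10, -25), -966)) = 1/(-7827455 - 966) = 1/(-7828421) = -1/7828421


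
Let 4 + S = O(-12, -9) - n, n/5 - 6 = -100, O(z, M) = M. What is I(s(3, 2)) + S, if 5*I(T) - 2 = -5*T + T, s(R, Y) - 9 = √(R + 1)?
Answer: 2243/5 ≈ 448.60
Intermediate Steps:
n = -470 (n = 30 + 5*(-100) = 30 - 500 = -470)
s(R, Y) = 9 + √(1 + R) (s(R, Y) = 9 + √(R + 1) = 9 + √(1 + R))
S = 457 (S = -4 + (-9 - 1*(-470)) = -4 + (-9 + 470) = -4 + 461 = 457)
I(T) = ⅖ - 4*T/5 (I(T) = ⅖ + (-5*T + T)/5 = ⅖ + (-4*T)/5 = ⅖ - 4*T/5)
I(s(3, 2)) + S = (⅖ - 4*(9 + √(1 + 3))/5) + 457 = (⅖ - 4*(9 + √4)/5) + 457 = (⅖ - 4*(9 + 2)/5) + 457 = (⅖ - ⅘*11) + 457 = (⅖ - 44/5) + 457 = -42/5 + 457 = 2243/5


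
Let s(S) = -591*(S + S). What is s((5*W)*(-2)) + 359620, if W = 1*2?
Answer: 383260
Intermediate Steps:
W = 2
s(S) = -1182*S
s((5*W)*(-2)) + 359620 = -1182*5*2*(-2) + 359620 = -11820*(-2) + 359620 = -1182*(-20) + 359620 = 23640 + 359620 = 383260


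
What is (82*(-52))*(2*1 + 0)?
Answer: -8528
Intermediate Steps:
(82*(-52))*(2*1 + 0) = -4264*(2 + 0) = -4264*2 = -8528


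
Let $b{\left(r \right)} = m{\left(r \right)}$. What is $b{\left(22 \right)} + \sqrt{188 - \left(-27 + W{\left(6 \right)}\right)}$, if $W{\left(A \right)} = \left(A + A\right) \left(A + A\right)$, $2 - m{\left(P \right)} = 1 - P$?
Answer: $23 + \sqrt{71} \approx 31.426$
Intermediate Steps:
$m{\left(P \right)} = 1 + P$ ($m{\left(P \right)} = 2 - \left(1 - P\right) = 2 + \left(-1 + P\right) = 1 + P$)
$b{\left(r \right)} = 1 + r$
$W{\left(A \right)} = 4 A^{2}$ ($W{\left(A \right)} = 2 A 2 A = 4 A^{2}$)
$b{\left(22 \right)} + \sqrt{188 - \left(-27 + W{\left(6 \right)}\right)} = \left(1 + 22\right) + \sqrt{188 + \left(35 - \left(8 + 4 \cdot 6^{2}\right)\right)} = 23 + \sqrt{188 + \left(35 - \left(8 + 4 \cdot 36\right)\right)} = 23 + \sqrt{188 + \left(35 - 152\right)} = 23 + \sqrt{188 - 117} = 23 + \sqrt{71}$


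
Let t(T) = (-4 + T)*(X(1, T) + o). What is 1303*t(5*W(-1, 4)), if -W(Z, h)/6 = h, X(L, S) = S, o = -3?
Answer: 19873356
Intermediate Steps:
W(Z, h) = -6*h
t(T) = (-4 + T)*(-3 + T) (t(T) = (-4 + T)*(T - 3) = (-4 + T)*(-3 + T))
1303*t(5*W(-1, 4)) = 1303*(12 + (5*(-6*4))² - 35*(-6*4)) = 1303*(12 + (5*(-24))² - 35*(-24)) = 1303*(12 + (-120)² - 7*(-120)) = 1303*(12 + 14400 + 840) = 1303*15252 = 19873356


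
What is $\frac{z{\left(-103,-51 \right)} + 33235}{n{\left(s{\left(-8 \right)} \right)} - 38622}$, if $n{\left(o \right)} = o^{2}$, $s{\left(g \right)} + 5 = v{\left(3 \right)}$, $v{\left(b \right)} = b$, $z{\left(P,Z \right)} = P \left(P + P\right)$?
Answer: $- \frac{54453}{38618} \approx -1.41$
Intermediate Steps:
$z{\left(P,Z \right)} = 2 P^{2}$ ($z{\left(P,Z \right)} = P 2 P = 2 P^{2}$)
$s{\left(g \right)} = -2$ ($s{\left(g \right)} = -5 + 3 = -2$)
$\frac{z{\left(-103,-51 \right)} + 33235}{n{\left(s{\left(-8 \right)} \right)} - 38622} = \frac{2 \left(-103\right)^{2} + 33235}{\left(-2\right)^{2} - 38622} = \frac{2 \cdot 10609 + 33235}{4 - 38622} = \frac{21218 + 33235}{-38618} = 54453 \left(- \frac{1}{38618}\right) = - \frac{54453}{38618}$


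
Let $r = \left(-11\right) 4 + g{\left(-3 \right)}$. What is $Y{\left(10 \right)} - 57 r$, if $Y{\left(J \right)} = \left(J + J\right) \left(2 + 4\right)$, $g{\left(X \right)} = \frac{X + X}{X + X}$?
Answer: $2571$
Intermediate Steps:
$g{\left(X \right)} = 1$ ($g{\left(X \right)} = \frac{2 X}{2 X} = 2 X \frac{1}{2 X} = 1$)
$r = -43$ ($r = \left(-11\right) 4 + 1 = -44 + 1 = -43$)
$Y{\left(J \right)} = 12 J$ ($Y{\left(J \right)} = 2 J 6 = 12 J$)
$Y{\left(10 \right)} - 57 r = 12 \cdot 10 - -2451 = 120 + 2451 = 2571$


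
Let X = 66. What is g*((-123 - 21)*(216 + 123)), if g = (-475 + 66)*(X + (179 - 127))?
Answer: 2355957792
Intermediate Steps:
g = -48262 (g = (-475 + 66)*(66 + (179 - 127)) = -409*(66 + 52) = -409*118 = -48262)
g*((-123 - 21)*(216 + 123)) = -48262*(-123 - 21)*(216 + 123) = -(-6949728)*339 = -48262*(-48816) = 2355957792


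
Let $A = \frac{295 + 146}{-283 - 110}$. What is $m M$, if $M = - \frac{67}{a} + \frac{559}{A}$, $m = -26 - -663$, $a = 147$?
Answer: $-317616$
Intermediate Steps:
$m = 637$ ($m = -26 + 663 = 637$)
$A = - \frac{147}{131}$ ($A = \frac{441}{-283 - 110} = \frac{441}{-393} = 441 \left(- \frac{1}{393}\right) = - \frac{147}{131} \approx -1.1221$)
$M = - \frac{24432}{49}$ ($M = - \frac{67}{147} + \frac{559}{- \frac{147}{131}} = \left(-67\right) \frac{1}{147} + 559 \left(- \frac{131}{147}\right) = - \frac{67}{147} - \frac{73229}{147} = - \frac{24432}{49} \approx -498.61$)
$m M = 637 \left(- \frac{24432}{49}\right) = -317616$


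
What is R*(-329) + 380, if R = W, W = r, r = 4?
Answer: -936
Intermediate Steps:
W = 4
R = 4
R*(-329) + 380 = 4*(-329) + 380 = -1316 + 380 = -936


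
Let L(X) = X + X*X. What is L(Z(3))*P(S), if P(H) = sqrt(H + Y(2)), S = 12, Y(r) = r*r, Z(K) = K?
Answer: 48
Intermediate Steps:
Y(r) = r**2
L(X) = X + X**2
P(H) = sqrt(4 + H) (P(H) = sqrt(H + 2**2) = sqrt(H + 4) = sqrt(4 + H))
L(Z(3))*P(S) = (3*(1 + 3))*sqrt(4 + 12) = (3*4)*sqrt(16) = 12*4 = 48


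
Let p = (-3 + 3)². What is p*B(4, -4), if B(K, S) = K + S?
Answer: 0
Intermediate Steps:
p = 0 (p = 0² = 0)
p*B(4, -4) = 0*(4 - 4) = 0*0 = 0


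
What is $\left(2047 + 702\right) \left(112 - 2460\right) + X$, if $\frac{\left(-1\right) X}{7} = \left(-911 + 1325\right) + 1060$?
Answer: $-6464970$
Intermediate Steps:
$X = -10318$ ($X = - 7 \left(\left(-911 + 1325\right) + 1060\right) = - 7 \left(414 + 1060\right) = \left(-7\right) 1474 = -10318$)
$\left(2047 + 702\right) \left(112 - 2460\right) + X = \left(2047 + 702\right) \left(112 - 2460\right) - 10318 = 2749 \left(-2348\right) - 10318 = -6454652 - 10318 = -6464970$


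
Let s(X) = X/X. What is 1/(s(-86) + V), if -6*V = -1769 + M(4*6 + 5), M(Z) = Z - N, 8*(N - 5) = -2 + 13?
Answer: 16/4673 ≈ 0.0034239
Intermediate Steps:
N = 51/8 (N = 5 + (-2 + 13)/8 = 5 + (⅛)*11 = 5 + 11/8 = 51/8 ≈ 6.3750)
M(Z) = -51/8 + Z (M(Z) = Z - 1*51/8 = Z - 51/8 = -51/8 + Z)
s(X) = 1
V = 4657/16 (V = -(-1769 + (-51/8 + (4*6 + 5)))/6 = -(-1769 + (-51/8 + (24 + 5)))/6 = -(-1769 + (-51/8 + 29))/6 = -(-1769 + 181/8)/6 = -⅙*(-13971/8) = 4657/16 ≈ 291.06)
1/(s(-86) + V) = 1/(1 + 4657/16) = 1/(4673/16) = 16/4673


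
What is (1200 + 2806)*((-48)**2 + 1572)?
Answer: 15527256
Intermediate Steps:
(1200 + 2806)*((-48)**2 + 1572) = 4006*(2304 + 1572) = 4006*3876 = 15527256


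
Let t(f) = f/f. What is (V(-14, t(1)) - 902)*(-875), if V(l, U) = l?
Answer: 801500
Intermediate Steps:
t(f) = 1
(V(-14, t(1)) - 902)*(-875) = (-14 - 902)*(-875) = -916*(-875) = 801500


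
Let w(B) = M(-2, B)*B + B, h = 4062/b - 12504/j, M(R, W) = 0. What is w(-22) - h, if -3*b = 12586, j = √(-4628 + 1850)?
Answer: -132353/6293 - 2084*I*√2778/463 ≈ -21.032 - 237.24*I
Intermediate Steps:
j = I*√2778 (j = √(-2778) = I*√2778 ≈ 52.707*I)
b = -12586/3 (b = -⅓*12586 = -12586/3 ≈ -4195.3)
h = -6093/6293 + 2084*I*√2778/463 (h = 4062/(-12586/3) - 12504*(-I*√2778/2778) = 4062*(-3/12586) - (-2084)*I*√2778/463 = -6093/6293 + 2084*I*√2778/463 ≈ -0.96822 + 237.24*I)
w(B) = B (w(B) = 0*B + B = 0 + B = B)
w(-22) - h = -22 - (-6093/6293 + 2084*I*√2778/463) = -22 + (6093/6293 - 2084*I*√2778/463) = -132353/6293 - 2084*I*√2778/463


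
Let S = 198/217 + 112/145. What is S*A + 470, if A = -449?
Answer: -9014736/31465 ≈ -286.50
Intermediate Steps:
S = 53014/31465 (S = 198*(1/217) + 112*(1/145) = 198/217 + 112/145 = 53014/31465 ≈ 1.6849)
S*A + 470 = (53014/31465)*(-449) + 470 = -23803286/31465 + 470 = -9014736/31465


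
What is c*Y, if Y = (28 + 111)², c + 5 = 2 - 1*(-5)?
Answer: 38642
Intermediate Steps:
c = 2 (c = -5 + (2 - 1*(-5)) = -5 + (2 + 5) = -5 + 7 = 2)
Y = 19321 (Y = 139² = 19321)
c*Y = 2*19321 = 38642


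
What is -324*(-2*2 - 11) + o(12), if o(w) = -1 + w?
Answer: 4871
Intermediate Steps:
-324*(-2*2 - 11) + o(12) = -324*(-2*2 - 11) + (-1 + 12) = -324*(-4 - 11) + 11 = -324*(-15) + 11 = 4860 + 11 = 4871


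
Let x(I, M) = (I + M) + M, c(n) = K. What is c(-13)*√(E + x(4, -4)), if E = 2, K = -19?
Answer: -19*I*√2 ≈ -26.87*I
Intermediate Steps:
c(n) = -19
x(I, M) = I + 2*M
c(-13)*√(E + x(4, -4)) = -19*√(2 + (4 + 2*(-4))) = -19*√(2 + (4 - 8)) = -19*√(2 - 4) = -19*I*√2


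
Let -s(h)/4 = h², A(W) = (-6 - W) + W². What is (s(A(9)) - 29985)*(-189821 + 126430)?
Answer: 3005303919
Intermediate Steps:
A(W) = -6 + W² - W
s(h) = -4*h²
(s(A(9)) - 29985)*(-189821 + 126430) = (-4*(-6 + 9² - 1*9)² - 29985)*(-189821 + 126430) = (-4*(-6 + 81 - 9)² - 29985)*(-63391) = (-4*66² - 29985)*(-63391) = (-4*4356 - 29985)*(-63391) = (-17424 - 29985)*(-63391) = -47409*(-63391) = 3005303919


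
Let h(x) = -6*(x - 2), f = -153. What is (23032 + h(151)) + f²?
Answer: 45547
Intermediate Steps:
h(x) = 12 - 6*x (h(x) = -6*(-2 + x) = 12 - 6*x)
(23032 + h(151)) + f² = (23032 + (12 - 6*151)) + (-153)² = (23032 + (12 - 906)) + 23409 = (23032 - 894) + 23409 = 22138 + 23409 = 45547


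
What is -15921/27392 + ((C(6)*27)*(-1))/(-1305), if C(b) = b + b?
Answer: -1322433/3971840 ≈ -0.33295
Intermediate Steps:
C(b) = 2*b
-15921/27392 + ((C(6)*27)*(-1))/(-1305) = -15921/27392 + (((2*6)*27)*(-1))/(-1305) = -15921*1/27392 + ((12*27)*(-1))*(-1/1305) = -15921/27392 + (324*(-1))*(-1/1305) = -15921/27392 - 324*(-1/1305) = -15921/27392 + 36/145 = -1322433/3971840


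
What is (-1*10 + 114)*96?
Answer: 9984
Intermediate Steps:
(-1*10 + 114)*96 = (-10 + 114)*96 = 104*96 = 9984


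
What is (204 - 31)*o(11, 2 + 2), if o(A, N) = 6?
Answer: 1038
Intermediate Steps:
(204 - 31)*o(11, 2 + 2) = (204 - 31)*6 = 173*6 = 1038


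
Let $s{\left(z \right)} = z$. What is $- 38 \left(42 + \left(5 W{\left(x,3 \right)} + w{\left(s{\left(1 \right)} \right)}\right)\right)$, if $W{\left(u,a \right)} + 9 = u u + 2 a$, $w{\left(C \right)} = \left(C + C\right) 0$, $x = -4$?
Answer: $-4066$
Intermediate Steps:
$w{\left(C \right)} = 0$ ($w{\left(C \right)} = 2 C 0 = 0$)
$W{\left(u,a \right)} = -9 + u^{2} + 2 a$ ($W{\left(u,a \right)} = -9 + \left(u u + 2 a\right) = -9 + \left(u^{2} + 2 a\right) = -9 + u^{2} + 2 a$)
$- 38 \left(42 + \left(5 W{\left(x,3 \right)} + w{\left(s{\left(1 \right)} \right)}\right)\right) = - 38 \left(42 + \left(5 \left(-9 + \left(-4\right)^{2} + 2 \cdot 3\right) + 0\right)\right) = - 38 \left(42 + \left(5 \left(-9 + 16 + 6\right) + 0\right)\right) = - 38 \left(42 + \left(5 \cdot 13 + 0\right)\right) = - 38 \left(42 + \left(65 + 0\right)\right) = - 38 \left(42 + 65\right) = \left(-38\right) 107 = -4066$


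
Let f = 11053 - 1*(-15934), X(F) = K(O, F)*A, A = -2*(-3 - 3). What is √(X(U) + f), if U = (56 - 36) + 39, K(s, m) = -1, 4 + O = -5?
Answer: 5*√1079 ≈ 164.24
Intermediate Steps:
O = -9 (O = -4 - 5 = -9)
A = 12 (A = -2*(-6) = 12)
U = 59 (U = 20 + 39 = 59)
X(F) = -12 (X(F) = -1*12 = -12)
f = 26987 (f = 11053 + 15934 = 26987)
√(X(U) + f) = √(-12 + 26987) = √26975 = 5*√1079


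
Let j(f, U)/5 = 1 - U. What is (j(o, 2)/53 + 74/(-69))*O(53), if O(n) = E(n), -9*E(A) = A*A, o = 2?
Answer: 226151/621 ≈ 364.17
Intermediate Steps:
E(A) = -A**2/9 (E(A) = -A*A/9 = -A**2/9)
j(f, U) = 5 - 5*U (j(f, U) = 5*(1 - U) = 5 - 5*U)
O(n) = -n**2/9
(j(o, 2)/53 + 74/(-69))*O(53) = ((5 - 5*2)/53 + 74/(-69))*(-1/9*53**2) = ((5 - 10)*(1/53) + 74*(-1/69))*(-1/9*2809) = (-5*1/53 - 74/69)*(-2809/9) = (-5/53 - 74/69)*(-2809/9) = -4267/3657*(-2809/9) = 226151/621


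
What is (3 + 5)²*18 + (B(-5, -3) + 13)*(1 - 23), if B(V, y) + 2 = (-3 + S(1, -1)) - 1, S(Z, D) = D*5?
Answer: 1108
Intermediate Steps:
S(Z, D) = 5*D
B(V, y) = -11 (B(V, y) = -2 + ((-3 + 5*(-1)) - 1) = -2 + ((-3 - 5) - 1) = -2 + (-8 - 1) = -2 - 9 = -11)
(3 + 5)²*18 + (B(-5, -3) + 13)*(1 - 23) = (3 + 5)²*18 + (-11 + 13)*(1 - 23) = 8²*18 + 2*(-22) = 64*18 - 44 = 1152 - 44 = 1108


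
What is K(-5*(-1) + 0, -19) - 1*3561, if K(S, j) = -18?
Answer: -3579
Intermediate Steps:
K(-5*(-1) + 0, -19) - 1*3561 = -18 - 1*3561 = -18 - 3561 = -3579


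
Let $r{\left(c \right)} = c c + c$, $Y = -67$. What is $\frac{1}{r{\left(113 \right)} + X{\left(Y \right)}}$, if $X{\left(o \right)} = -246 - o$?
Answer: $\frac{1}{12703} \approx 7.8722 \cdot 10^{-5}$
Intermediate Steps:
$r{\left(c \right)} = c + c^{2}$ ($r{\left(c \right)} = c^{2} + c = c + c^{2}$)
$\frac{1}{r{\left(113 \right)} + X{\left(Y \right)}} = \frac{1}{113 \left(1 + 113\right) - 179} = \frac{1}{113 \cdot 114 + \left(-246 + 67\right)} = \frac{1}{12882 - 179} = \frac{1}{12703}$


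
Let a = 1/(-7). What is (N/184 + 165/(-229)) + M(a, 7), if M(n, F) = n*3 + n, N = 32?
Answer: -41221/36869 ≈ -1.1180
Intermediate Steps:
a = -⅐ ≈ -0.14286
M(n, F) = 4*n (M(n, F) = 3*n + n = 4*n)
(N/184 + 165/(-229)) + M(a, 7) = (32/184 + 165/(-229)) + 4*(-⅐) = (32*(1/184) + 165*(-1/229)) - 4/7 = (4/23 - 165/229) - 4/7 = -2879/5267 - 4/7 = -41221/36869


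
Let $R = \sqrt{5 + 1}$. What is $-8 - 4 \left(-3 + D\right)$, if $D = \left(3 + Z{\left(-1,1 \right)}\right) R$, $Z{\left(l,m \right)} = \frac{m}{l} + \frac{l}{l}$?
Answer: $4 - 12 \sqrt{6} \approx -25.394$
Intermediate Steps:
$R = \sqrt{6} \approx 2.4495$
$Z{\left(l,m \right)} = 1 + \frac{m}{l}$ ($Z{\left(l,m \right)} = \frac{m}{l} + 1 = 1 + \frac{m}{l}$)
$D = 3 \sqrt{6}$ ($D = \left(3 + \frac{-1 + 1}{-1}\right) \sqrt{6} = \left(3 - 0\right) \sqrt{6} = \left(3 + 0\right) \sqrt{6} = 3 \sqrt{6} \approx 7.3485$)
$-8 - 4 \left(-3 + D\right) = -8 - 4 \left(-3 + 3 \sqrt{6}\right) = -8 + \left(12 - 12 \sqrt{6}\right) = 4 - 12 \sqrt{6}$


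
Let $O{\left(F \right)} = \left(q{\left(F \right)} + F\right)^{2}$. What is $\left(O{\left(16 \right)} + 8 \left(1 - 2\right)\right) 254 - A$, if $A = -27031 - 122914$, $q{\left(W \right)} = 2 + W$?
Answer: $441537$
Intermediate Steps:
$O{\left(F \right)} = \left(2 + 2 F\right)^{2}$ ($O{\left(F \right)} = \left(\left(2 + F\right) + F\right)^{2} = \left(2 + 2 F\right)^{2}$)
$A = -149945$ ($A = -27031 - 122914 = -149945$)
$\left(O{\left(16 \right)} + 8 \left(1 - 2\right)\right) 254 - A = \left(4 \left(1 + 16\right)^{2} + 8 \left(1 - 2\right)\right) 254 - -149945 = \left(4 \cdot 17^{2} + 8 \left(-1\right)\right) 254 + 149945 = \left(4 \cdot 289 - 8\right) 254 + 149945 = \left(1156 - 8\right) 254 + 149945 = 1148 \cdot 254 + 149945 = 291592 + 149945 = 441537$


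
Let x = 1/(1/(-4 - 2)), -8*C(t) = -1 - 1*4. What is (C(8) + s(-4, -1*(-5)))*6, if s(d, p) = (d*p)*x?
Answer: 2895/4 ≈ 723.75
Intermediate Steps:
C(t) = 5/8 (C(t) = -(-1 - 1*4)/8 = -(-1 - 4)/8 = -⅛*(-5) = 5/8)
x = -6 (x = 1/(1/(-6)) = 1/(-⅙) = -6)
s(d, p) = -6*d*p (s(d, p) = (d*p)*(-6) = -6*d*p)
(C(8) + s(-4, -1*(-5)))*6 = (5/8 - 6*(-4)*(-1*(-5)))*6 = (5/8 - 6*(-4)*5)*6 = (5/8 + 120)*6 = (965/8)*6 = 2895/4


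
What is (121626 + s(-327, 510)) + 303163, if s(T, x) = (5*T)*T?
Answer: 959434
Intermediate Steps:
s(T, x) = 5*T²
(121626 + s(-327, 510)) + 303163 = (121626 + 5*(-327)²) + 303163 = (121626 + 5*106929) + 303163 = (121626 + 534645) + 303163 = 656271 + 303163 = 959434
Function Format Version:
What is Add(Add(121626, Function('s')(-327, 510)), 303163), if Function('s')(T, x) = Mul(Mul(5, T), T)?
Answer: 959434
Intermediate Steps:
Function('s')(T, x) = Mul(5, Pow(T, 2))
Add(Add(121626, Function('s')(-327, 510)), 303163) = Add(Add(121626, Mul(5, Pow(-327, 2))), 303163) = Add(Add(121626, Mul(5, 106929)), 303163) = Add(Add(121626, 534645), 303163) = Add(656271, 303163) = 959434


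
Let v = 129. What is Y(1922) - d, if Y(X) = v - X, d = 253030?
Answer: -254823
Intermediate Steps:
Y(X) = 129 - X
Y(1922) - d = (129 - 1*1922) - 1*253030 = (129 - 1922) - 253030 = -1793 - 253030 = -254823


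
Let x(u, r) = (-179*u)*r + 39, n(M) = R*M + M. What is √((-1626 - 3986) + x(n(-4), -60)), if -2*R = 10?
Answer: √166267 ≈ 407.76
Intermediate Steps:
R = -5 (R = -½*10 = -5)
n(M) = -4*M (n(M) = -5*M + M = -4*M)
x(u, r) = 39 - 179*r*u (x(u, r) = -179*r*u + 39 = 39 - 179*r*u)
√((-1626 - 3986) + x(n(-4), -60)) = √((-1626 - 3986) + (39 - 179*(-60)*(-4*(-4)))) = √(-5612 + (39 - 179*(-60)*16)) = √(-5612 + (39 + 171840)) = √(-5612 + 171879) = √166267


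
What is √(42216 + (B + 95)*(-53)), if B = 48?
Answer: √34637 ≈ 186.11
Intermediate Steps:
√(42216 + (B + 95)*(-53)) = √(42216 + (48 + 95)*(-53)) = √(42216 + 143*(-53)) = √(42216 - 7579) = √34637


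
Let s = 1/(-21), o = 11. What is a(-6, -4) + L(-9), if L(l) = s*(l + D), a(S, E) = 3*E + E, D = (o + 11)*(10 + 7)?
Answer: -701/21 ≈ -33.381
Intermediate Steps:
D = 374 (D = (11 + 11)*(10 + 7) = 22*17 = 374)
s = -1/21 ≈ -0.047619
a(S, E) = 4*E
L(l) = -374/21 - l/21 (L(l) = -(l + 374)/21 = -(374 + l)/21 = -374/21 - l/21)
a(-6, -4) + L(-9) = 4*(-4) + (-374/21 - 1/21*(-9)) = -16 + (-374/21 + 3/7) = -16 - 365/21 = -701/21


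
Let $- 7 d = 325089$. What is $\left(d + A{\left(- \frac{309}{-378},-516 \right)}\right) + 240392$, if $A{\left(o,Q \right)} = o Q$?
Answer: $\frac{4064107}{21} \approx 1.9353 \cdot 10^{5}$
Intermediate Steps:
$A{\left(o,Q \right)} = Q o$
$d = - \frac{325089}{7}$ ($d = \left(- \frac{1}{7}\right) 325089 = - \frac{325089}{7} \approx -46441.0$)
$\left(d + A{\left(- \frac{309}{-378},-516 \right)}\right) + 240392 = \left(- \frac{325089}{7} - 516 \left(- \frac{309}{-378}\right)\right) + 240392 = \left(- \frac{325089}{7} - 516 \left(\left(-309\right) \left(- \frac{1}{378}\right)\right)\right) + 240392 = \left(- \frac{325089}{7} - \frac{8858}{21}\right) + 240392 = - \frac{984125}{21} + 240392 = \frac{4064107}{21}$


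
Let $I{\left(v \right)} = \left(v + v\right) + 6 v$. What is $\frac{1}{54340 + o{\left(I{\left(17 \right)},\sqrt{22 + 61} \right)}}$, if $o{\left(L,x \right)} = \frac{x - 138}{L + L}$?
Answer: $\frac{4020253024}{218458509636881} - \frac{272 \sqrt{83}}{218458509636881} \approx 1.8403 \cdot 10^{-5}$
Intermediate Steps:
$I{\left(v \right)} = 8 v$ ($I{\left(v \right)} = 2 v + 6 v = 8 v$)
$o{\left(L,x \right)} = \frac{-138 + x}{2 L}$
$\frac{1}{54340 + o{\left(I{\left(17 \right)},\sqrt{22 + 61} \right)}} = \frac{1}{54340 + \frac{-138 + \sqrt{22 + 61}}{2 \cdot 8 \cdot 17}} = \frac{1}{54340 + \frac{-138 + \sqrt{83}}{2 \cdot 136}} = \frac{1}{54340 + \frac{1}{2} \cdot \frac{1}{136} \left(-138 + \sqrt{83}\right)} = \frac{1}{54340 - \left(\frac{69}{136} - \frac{\sqrt{83}}{272}\right)} = \frac{1}{\frac{7390171}{136} + \frac{\sqrt{83}}{272}}$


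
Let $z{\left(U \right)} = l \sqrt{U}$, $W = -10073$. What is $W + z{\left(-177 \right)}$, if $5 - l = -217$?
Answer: $-10073 + 222 i \sqrt{177} \approx -10073.0 + 2953.5 i$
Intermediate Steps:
$l = 222$ ($l = 5 - -217 = 5 + 217 = 222$)
$z{\left(U \right)} = 222 \sqrt{U}$
$W + z{\left(-177 \right)} = -10073 + 222 \sqrt{-177} = -10073 + 222 i \sqrt{177}$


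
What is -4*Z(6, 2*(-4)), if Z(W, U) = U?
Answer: 32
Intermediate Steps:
-4*Z(6, 2*(-4)) = -8*(-4) = -4*(-8) = 32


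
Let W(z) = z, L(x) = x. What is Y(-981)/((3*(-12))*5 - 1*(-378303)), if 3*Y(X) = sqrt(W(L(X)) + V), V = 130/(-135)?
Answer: I*sqrt(79539)/10209321 ≈ 2.7624e-5*I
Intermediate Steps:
V = -26/27 (V = 130*(-1/135) = -26/27 ≈ -0.96296)
Y(X) = sqrt(-26/27 + X)/3 (Y(X) = sqrt(X - 26/27)/3 = sqrt(-26/27 + X)/3)
Y(-981)/((3*(-12))*5 - 1*(-378303)) = (sqrt(-78 + 81*(-981))/27)/((3*(-12))*5 - 1*(-378303)) = (sqrt(-78 - 79461)/27)/(-36*5 + 378303) = (sqrt(-79539)/27)/(-180 + 378303) = ((I*sqrt(79539))/27)/378123 = (I*sqrt(79539)/27)*(1/378123) = I*sqrt(79539)/10209321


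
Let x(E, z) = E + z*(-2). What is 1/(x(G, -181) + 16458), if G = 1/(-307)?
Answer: 307/5163739 ≈ 5.9453e-5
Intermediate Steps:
G = -1/307 (G = 1*(-1/307) = -1/307 ≈ -0.0032573)
x(E, z) = E - 2*z
1/(x(G, -181) + 16458) = 1/((-1/307 - 2*(-181)) + 16458) = 1/((-1/307 + 362) + 16458) = 1/(111133/307 + 16458) = 1/(5163739/307) = 307/5163739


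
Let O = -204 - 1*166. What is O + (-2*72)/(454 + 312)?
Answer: -141782/383 ≈ -370.19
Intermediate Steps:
O = -370 (O = -204 - 166 = -370)
O + (-2*72)/(454 + 312) = -370 + (-2*72)/(454 + 312) = -370 - 144/766 = -370 + (1/766)*(-144) = -370 - 72/383 = -141782/383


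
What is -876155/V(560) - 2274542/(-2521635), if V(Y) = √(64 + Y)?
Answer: 2274542/2521635 - 876155*√39/156 ≈ -35073.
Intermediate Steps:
-876155/V(560) - 2274542/(-2521635) = -876155/√(64 + 560) - 2274542/(-2521635) = -876155*√39/156 - 2274542*(-1/2521635) = -876155*√39/156 + 2274542/2521635 = 2274542/2521635 - 876155*√39/156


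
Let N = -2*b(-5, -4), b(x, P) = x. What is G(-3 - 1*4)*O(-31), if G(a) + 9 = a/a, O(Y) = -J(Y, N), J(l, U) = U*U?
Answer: 800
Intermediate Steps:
N = 10 (N = -2*(-5) = 10)
J(l, U) = U²
O(Y) = -100 (O(Y) = -1*10² = -1*100 = -100)
G(a) = -8 (G(a) = -9 + a/a = -9 + 1 = -8)
G(-3 - 1*4)*O(-31) = -8*(-100) = 800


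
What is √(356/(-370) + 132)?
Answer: √4484770/185 ≈ 11.447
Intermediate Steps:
√(356/(-370) + 132) = √(356*(-1/370) + 132) = √(-178/185 + 132) = √(24242/185) = √4484770/185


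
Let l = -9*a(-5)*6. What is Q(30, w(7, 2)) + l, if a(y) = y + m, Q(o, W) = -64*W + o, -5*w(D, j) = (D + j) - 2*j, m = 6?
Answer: 40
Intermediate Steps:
w(D, j) = -D/5 + j/5 (w(D, j) = -((D + j) - 2*j)/5 = -(D - j)/5 = -D/5 + j/5)
Q(o, W) = o - 64*W
a(y) = 6 + y (a(y) = y + 6 = 6 + y)
l = -54 (l = -9*(6 - 5)*6 = -9*1*6 = -9*6 = -54)
Q(30, w(7, 2)) + l = (30 - 64*(-⅕*7 + (⅕)*2)) - 54 = (30 - 64*(-7/5 + ⅖)) - 54 = (30 - 64*(-1)) - 54 = (30 + 64) - 54 = 94 - 54 = 40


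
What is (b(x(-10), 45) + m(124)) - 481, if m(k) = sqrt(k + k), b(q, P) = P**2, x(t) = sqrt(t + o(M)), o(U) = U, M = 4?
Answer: 1544 + 2*sqrt(62) ≈ 1559.7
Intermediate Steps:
x(t) = sqrt(4 + t) (x(t) = sqrt(t + 4) = sqrt(4 + t))
m(k) = sqrt(2)*sqrt(k) (m(k) = sqrt(2*k) = sqrt(2)*sqrt(k))
(b(x(-10), 45) + m(124)) - 481 = (45**2 + sqrt(2)*sqrt(124)) - 481 = (2025 + sqrt(2)*(2*sqrt(31))) - 481 = (2025 + 2*sqrt(62)) - 481 = 1544 + 2*sqrt(62)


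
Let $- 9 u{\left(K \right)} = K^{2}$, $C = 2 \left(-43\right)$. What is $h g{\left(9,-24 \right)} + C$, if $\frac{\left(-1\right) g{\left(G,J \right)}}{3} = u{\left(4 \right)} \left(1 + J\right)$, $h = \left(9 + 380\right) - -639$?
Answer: $- \frac{378562}{3} \approx -1.2619 \cdot 10^{5}$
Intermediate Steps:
$C = -86$
$h = 1028$ ($h = 389 + 639 = 1028$)
$u{\left(K \right)} = - \frac{K^{2}}{9}$
$g{\left(G,J \right)} = \frac{16}{3} + \frac{16 J}{3}$ ($g{\left(G,J \right)} = - 3 - \frac{4^{2}}{9} \left(1 + J\right) = - 3 \left(- \frac{1}{9}\right) 16 \left(1 + J\right) = - 3 \left(- \frac{16 \left(1 + J\right)}{9}\right) = - 3 \left(- \frac{16}{9} - \frac{16 J}{9}\right) = \frac{16}{3} + \frac{16 J}{3}$)
$h g{\left(9,-24 \right)} + C = 1028 \left(\frac{16}{3} + \frac{16}{3} \left(-24\right)\right) - 86 = 1028 \left(\frac{16}{3} - 128\right) - 86 = 1028 \left(- \frac{368}{3}\right) - 86 = - \frac{378304}{3} - 86 = - \frac{378562}{3}$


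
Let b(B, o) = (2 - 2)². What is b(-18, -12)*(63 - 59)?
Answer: 0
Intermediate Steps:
b(B, o) = 0 (b(B, o) = 0² = 0)
b(-18, -12)*(63 - 59) = 0*(63 - 59) = 0*4 = 0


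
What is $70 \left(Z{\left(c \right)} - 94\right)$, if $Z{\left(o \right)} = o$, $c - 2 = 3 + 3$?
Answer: $-6020$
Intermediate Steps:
$c = 8$ ($c = 2 + \left(3 + 3\right) = 2 + 6 = 8$)
$70 \left(Z{\left(c \right)} - 94\right) = 70 \left(8 - 94\right) = 70 \left(-86\right) = -6020$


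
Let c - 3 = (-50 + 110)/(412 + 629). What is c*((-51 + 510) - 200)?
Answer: 274799/347 ≈ 791.93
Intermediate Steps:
c = 1061/347 (c = 3 + (-50 + 110)/(412 + 629) = 3 + 60/1041 = 3 + 60*(1/1041) = 3 + 20/347 = 1061/347 ≈ 3.0576)
c*((-51 + 510) - 200) = 1061*((-51 + 510) - 200)/347 = 1061*(459 - 200)/347 = (1061/347)*259 = 274799/347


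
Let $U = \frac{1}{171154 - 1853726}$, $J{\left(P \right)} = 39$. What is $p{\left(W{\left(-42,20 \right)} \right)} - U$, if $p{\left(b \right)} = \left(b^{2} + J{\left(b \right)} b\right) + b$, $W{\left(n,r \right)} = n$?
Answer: $\frac{141336049}{1682572} \approx 84.0$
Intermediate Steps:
$p{\left(b \right)} = b^{2} + 40 b$ ($p{\left(b \right)} = \left(b^{2} + 39 b\right) + b = b^{2} + 40 b$)
$U = - \frac{1}{1682572}$ ($U = \frac{1}{171154 - 1853726} = \frac{1}{-1682572} = - \frac{1}{1682572} \approx -5.9433 \cdot 10^{-7}$)
$p{\left(W{\left(-42,20 \right)} \right)} - U = - 42 \left(40 - 42\right) - - \frac{1}{1682572} = \left(-42\right) \left(-2\right) + \frac{1}{1682572} = 84 + \frac{1}{1682572} = \frac{141336049}{1682572}$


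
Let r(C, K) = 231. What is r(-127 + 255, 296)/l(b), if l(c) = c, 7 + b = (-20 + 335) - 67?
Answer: 231/241 ≈ 0.95851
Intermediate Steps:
b = 241 (b = -7 + ((-20 + 335) - 67) = -7 + (315 - 67) = -7 + 248 = 241)
r(-127 + 255, 296)/l(b) = 231/241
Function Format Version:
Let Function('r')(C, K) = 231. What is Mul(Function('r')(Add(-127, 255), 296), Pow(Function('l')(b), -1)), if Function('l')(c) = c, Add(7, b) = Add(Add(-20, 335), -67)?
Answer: Rational(231, 241) ≈ 0.95851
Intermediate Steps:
b = 241 (b = Add(-7, Add(Add(-20, 335), -67)) = Add(-7, Add(315, -67)) = Add(-7, 248) = 241)
Mul(Function('r')(Add(-127, 255), 296), Pow(Function('l')(b), -1)) = Mul(231, Pow(241, -1)) = Mul(231, Rational(1, 241)) = Rational(231, 241)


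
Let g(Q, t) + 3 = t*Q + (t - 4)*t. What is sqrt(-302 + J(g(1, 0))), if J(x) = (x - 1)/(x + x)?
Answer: 2*I*sqrt(678)/3 ≈ 17.359*I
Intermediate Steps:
g(Q, t) = -3 + Q*t + t*(-4 + t) (g(Q, t) = -3 + (t*Q + (t - 4)*t) = -3 + (Q*t + (-4 + t)*t) = -3 + (Q*t + t*(-4 + t)) = -3 + Q*t + t*(-4 + t))
J(x) = (-1 + x)/(2*x) (J(x) = (-1 + x)/((2*x)) = (-1 + x)*(1/(2*x)) = (-1 + x)/(2*x))
sqrt(-302 + J(g(1, 0))) = sqrt(-302 + (-1 + (-3 + 0**2 - 4*0 + 1*0))/(2*(-3 + 0**2 - 4*0 + 1*0))) = sqrt(-302 + (-1 + (-3 + 0 + 0 + 0))/(2*(-3 + 0 + 0 + 0))) = sqrt(-302 + (1/2)*(-1 - 3)/(-3)) = sqrt(-302 + (1/2)*(-1/3)*(-4)) = sqrt(-302 + 2/3) = sqrt(-904/3) = 2*I*sqrt(678)/3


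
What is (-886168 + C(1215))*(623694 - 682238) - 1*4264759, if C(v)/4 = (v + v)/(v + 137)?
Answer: 8766897602017/169 ≈ 5.1875e+10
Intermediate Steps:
C(v) = 8*v/(137 + v) (C(v) = 4*((v + v)/(v + 137)) = 4*((2*v)/(137 + v)) = 4*(2*v/(137 + v)) = 8*v/(137 + v))
(-886168 + C(1215))*(623694 - 682238) - 1*4264759 = (-886168 + 8*1215/(137 + 1215))*(623694 - 682238) - 1*4264759 = (-886168 + 8*1215/1352)*(-58544) - 4264759 = (-886168 + 8*1215*(1/1352))*(-58544) - 4264759 = (-886168 + 1215/169)*(-58544) - 4264759 = -149761177/169*(-58544) - 4264759 = 8767618346288/169 - 4264759 = 8766897602017/169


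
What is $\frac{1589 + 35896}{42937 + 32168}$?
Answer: $\frac{833}{1669} \approx 0.4991$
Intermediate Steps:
$\frac{1589 + 35896}{42937 + 32168} = \frac{37485}{75105} = 37485 \cdot \frac{1}{75105} = \frac{833}{1669}$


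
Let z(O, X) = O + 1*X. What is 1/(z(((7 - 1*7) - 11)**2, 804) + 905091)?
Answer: 1/906016 ≈ 1.1037e-6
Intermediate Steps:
z(O, X) = O + X
1/(z(((7 - 1*7) - 11)**2, 804) + 905091) = 1/((((7 - 1*7) - 11)**2 + 804) + 905091) = 1/((((7 - 7) - 11)**2 + 804) + 905091) = 1/(((0 - 11)**2 + 804) + 905091) = 1/(((-11)**2 + 804) + 905091) = 1/((121 + 804) + 905091) = 1/(925 + 905091) = 1/906016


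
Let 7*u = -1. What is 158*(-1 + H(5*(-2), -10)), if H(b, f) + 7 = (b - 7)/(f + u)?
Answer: -70942/71 ≈ -999.18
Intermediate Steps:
u = -1/7 (u = (1/7)*(-1) = -1/7 ≈ -0.14286)
H(b, f) = -7 + (-7 + b)/(-1/7 + f) (H(b, f) = -7 + (b - 7)/(f - 1/7) = -7 + (-7 + b)/(-1/7 + f))
158*(-1 + H(5*(-2), -10)) = 158*(-1 + 7*(-6 + 5*(-2) - 7*(-10))/(-1 + 7*(-10))) = 158*(-1 + 7*(-6 - 10 + 70)/(-1 - 70)) = 158*(-1 + 7*54/(-71)) = 158*(-1 + 7*(-1/71)*54) = 158*(-1 - 378/71) = 158*(-449/71) = -70942/71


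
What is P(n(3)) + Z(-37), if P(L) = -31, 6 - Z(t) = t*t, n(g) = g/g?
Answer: -1394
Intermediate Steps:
n(g) = 1
Z(t) = 6 - t**2 (Z(t) = 6 - t*t = 6 - t**2)
P(n(3)) + Z(-37) = -31 + (6 - 1*(-37)**2) = -31 + (6 - 1*1369) = -31 + (6 - 1369) = -31 - 1363 = -1394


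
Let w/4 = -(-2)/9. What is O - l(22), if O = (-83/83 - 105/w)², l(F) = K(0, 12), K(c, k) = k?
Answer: 907441/64 ≈ 14179.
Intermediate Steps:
w = 8/9 (w = 4*(-(-2)/9) = 4*(-1*(-2/9)) = 4*(2/9) = 8/9 ≈ 0.88889)
l(F) = 12
O = 908209/64 (O = (-83/83 - 105/8/9)² = (-83*1/83 - 105*9/8)² = (-1 - 945/8)² = (-953/8)² = 908209/64 ≈ 14191.)
O - l(22) = 908209/64 - 1*12 = 908209/64 - 12 = 907441/64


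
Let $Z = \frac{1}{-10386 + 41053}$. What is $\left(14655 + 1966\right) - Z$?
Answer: $\frac{509716206}{30667} \approx 16621.0$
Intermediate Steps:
$Z = \frac{1}{30667} \approx 3.2608 \cdot 10^{-5}$
$\left(14655 + 1966\right) - Z = \left(14655 + 1966\right) - \frac{1}{30667} = 16621 - \frac{1}{30667} = \frac{509716206}{30667}$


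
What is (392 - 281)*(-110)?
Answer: -12210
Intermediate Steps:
(392 - 281)*(-110) = 111*(-110) = -12210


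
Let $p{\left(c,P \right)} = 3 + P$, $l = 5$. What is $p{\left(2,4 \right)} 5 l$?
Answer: $175$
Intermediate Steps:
$p{\left(2,4 \right)} 5 l = \left(3 + 4\right) 5 \cdot 5 = 7 \cdot 5 \cdot 5 = 35 \cdot 5 = 175$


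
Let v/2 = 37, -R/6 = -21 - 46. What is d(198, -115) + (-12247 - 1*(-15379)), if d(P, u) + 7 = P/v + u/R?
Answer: 46516793/14874 ≈ 3127.4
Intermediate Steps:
R = 402 (R = -6*(-21 - 46) = -6*(-67) = 402)
v = 74 (v = 2*37 = 74)
d(P, u) = -7 + P/74 + u/402 (d(P, u) = -7 + (P/74 + u/402) = -7 + P/74 + u/402)
d(198, -115) + (-12247 - 1*(-15379)) = (-7 + (1/74)*198 + (1/402)*(-115)) + (-12247 - 1*(-15379)) = (-7 + 99/37 - 115/402) + (-12247 + 15379) = -68575/14874 + 3132 = 46516793/14874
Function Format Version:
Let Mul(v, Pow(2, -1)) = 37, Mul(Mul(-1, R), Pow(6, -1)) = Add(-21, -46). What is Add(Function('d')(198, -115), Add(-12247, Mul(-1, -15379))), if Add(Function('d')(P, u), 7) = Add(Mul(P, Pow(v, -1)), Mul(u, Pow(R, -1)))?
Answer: Rational(46516793, 14874) ≈ 3127.4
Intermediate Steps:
R = 402 (R = Mul(-6, Add(-21, -46)) = Mul(-6, -67) = 402)
v = 74 (v = Mul(2, 37) = 74)
Function('d')(P, u) = Add(-7, Mul(Rational(1, 74), P), Mul(Rational(1, 402), u)) (Function('d')(P, u) = Add(-7, Add(Mul(P, Pow(74, -1)), Mul(u, Pow(402, -1)))) = Add(-7, Add(Mul(P, Rational(1, 74)), Mul(u, Rational(1, 402)))) = Add(-7, Add(Mul(Rational(1, 74), P), Mul(Rational(1, 402), u))) = Add(-7, Mul(Rational(1, 74), P), Mul(Rational(1, 402), u)))
Add(Function('d')(198, -115), Add(-12247, Mul(-1, -15379))) = Add(Add(-7, Mul(Rational(1, 74), 198), Mul(Rational(1, 402), -115)), Add(-12247, Mul(-1, -15379))) = Add(Add(-7, Rational(99, 37), Rational(-115, 402)), Add(-12247, 15379)) = Add(Rational(-68575, 14874), 3132) = Rational(46516793, 14874)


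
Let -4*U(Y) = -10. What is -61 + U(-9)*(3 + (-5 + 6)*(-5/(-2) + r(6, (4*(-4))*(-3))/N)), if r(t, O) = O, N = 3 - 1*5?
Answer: -429/4 ≈ -107.25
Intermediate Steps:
N = -2 (N = 3 - 5 = -2)
U(Y) = 5/2 (U(Y) = -¼*(-10) = 5/2)
-61 + U(-9)*(3 + (-5 + 6)*(-5/(-2) + r(6, (4*(-4))*(-3))/N)) = -61 + 5*(3 + (-5 + 6)*(-5/(-2) + ((4*(-4))*(-3))/(-2)))/2 = -61 + 5*(3 + 1*(-5*(-½) - 16*(-3)*(-½)))/2 = -61 + 5*(3 + 1*(5/2 + 48*(-½)))/2 = -61 + 5*(3 + 1*(5/2 - 24))/2 = -61 + 5*(3 + 1*(-43/2))/2 = -61 + 5*(3 - 43/2)/2 = -61 + (5/2)*(-37/2) = -61 - 185/4 = -429/4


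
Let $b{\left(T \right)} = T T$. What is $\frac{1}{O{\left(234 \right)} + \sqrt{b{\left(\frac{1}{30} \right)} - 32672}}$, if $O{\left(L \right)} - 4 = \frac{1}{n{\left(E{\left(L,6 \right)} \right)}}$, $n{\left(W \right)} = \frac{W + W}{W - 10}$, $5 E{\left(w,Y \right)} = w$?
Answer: $\frac{6013800}{44751118879} - \frac{45630 i \sqrt{29404799}}{44751118879} \approx 0.00013438 - 0.0055291 i$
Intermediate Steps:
$E{\left(w,Y \right)} = \frac{w}{5}$
$b{\left(T \right)} = T^{2}$
$n{\left(W \right)} = \frac{2 W}{-10 + W}$
$O{\left(L \right)} = 4 + \frac{5 \left(-10 + \frac{L}{5}\right)}{2 L}$ ($O{\left(L \right)} = 4 + \frac{1}{2 \frac{L}{5} \frac{1}{-10 + \frac{L}{5}}} = 4 + \frac{1}{\frac{2}{5} L \frac{1}{-10 + \frac{L}{5}}} = 4 + \frac{5 \left(-10 + \frac{L}{5}\right)}{2 L}$)
$\frac{1}{O{\left(234 \right)} + \sqrt{b{\left(\frac{1}{30} \right)} - 32672}} = \frac{1}{\left(\frac{9}{2} - \frac{25}{234}\right) + \sqrt{\left(\frac{1}{30}\right)^{2} - 32672}} = \frac{1}{\left(\frac{9}{2} - \frac{25}{234}\right) + \sqrt{\frac{1}{900} - 32672}} = \frac{1}{\frac{514}{117} + \sqrt{- \frac{29404799}{900}}} = \frac{1}{\frac{514}{117} + \frac{i \sqrt{29404799}}{30}}$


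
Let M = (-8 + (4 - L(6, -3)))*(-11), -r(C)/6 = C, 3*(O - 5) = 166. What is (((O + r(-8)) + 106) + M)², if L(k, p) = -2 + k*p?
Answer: 13225/9 ≈ 1469.4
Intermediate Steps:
O = 181/3 (O = 5 + (⅓)*166 = 5 + 166/3 = 181/3 ≈ 60.333)
r(C) = -6*C
M = -176 (M = (-8 + (4 - (-2 + 6*(-3))))*(-11) = (-8 + (4 - (-2 - 18)))*(-11) = (-8 + (4 - 1*(-20)))*(-11) = (-8 + (4 + 20))*(-11) = (-8 + 24)*(-11) = 16*(-11) = -176)
(((O + r(-8)) + 106) + M)² = (((181/3 - 6*(-8)) + 106) - 176)² = (((181/3 + 48) + 106) - 176)² = ((325/3 + 106) - 176)² = (643/3 - 176)² = (115/3)² = 13225/9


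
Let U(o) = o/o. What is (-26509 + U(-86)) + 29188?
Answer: 2680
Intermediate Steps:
U(o) = 1
(-26509 + U(-86)) + 29188 = (-26509 + 1) + 29188 = -26508 + 29188 = 2680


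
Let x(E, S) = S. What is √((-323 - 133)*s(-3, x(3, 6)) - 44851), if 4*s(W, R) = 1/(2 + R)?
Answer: I*√179461/2 ≈ 211.81*I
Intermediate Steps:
s(W, R) = 1/(4*(2 + R))
√((-323 - 133)*s(-3, x(3, 6)) - 44851) = √((-323 - 133)*(1/(4*(2 + 6))) - 44851) = √(-114/8 - 44851) = √(-456*1/32 - 44851) = √(-57/4 - 44851) = √(-179461/4) = I*√179461/2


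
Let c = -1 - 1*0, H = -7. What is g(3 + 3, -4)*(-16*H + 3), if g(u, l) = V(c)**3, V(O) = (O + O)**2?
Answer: 7360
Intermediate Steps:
c = -1 (c = -1 + 0 = -1)
V(O) = 4*O**2 (V(O) = (2*O)**2 = 4*O**2)
g(u, l) = 64 (g(u, l) = (4*(-1)**2)**3 = (4*1)**3 = 4**3 = 64)
g(3 + 3, -4)*(-16*H + 3) = 64*(-16*(-7) + 3) = 64*(112 + 3) = 64*115 = 7360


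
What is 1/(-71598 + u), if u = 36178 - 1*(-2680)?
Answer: -1/32740 ≈ -3.0544e-5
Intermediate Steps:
u = 38858 (u = 36178 + 2680 = 38858)
1/(-71598 + u) = 1/(-71598 + 38858) = 1/(-32740) = -1/32740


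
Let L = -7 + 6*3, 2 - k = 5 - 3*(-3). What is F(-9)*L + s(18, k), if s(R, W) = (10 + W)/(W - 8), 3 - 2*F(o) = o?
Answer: 661/10 ≈ 66.100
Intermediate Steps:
F(o) = 3/2 - o/2
k = -12 (k = 2 - (5 - 3*(-3)) = 2 - (5 + 9) = 2 - 1*14 = 2 - 14 = -12)
s(R, W) = (10 + W)/(-8 + W)
L = 11 (L = -7 + 18 = 11)
F(-9)*L + s(18, k) = (3/2 - 1/2*(-9))*11 + (10 - 12)/(-8 - 12) = (3/2 + 9/2)*11 - 2/(-20) = 6*11 - 1/20*(-2) = 66 + 1/10 = 661/10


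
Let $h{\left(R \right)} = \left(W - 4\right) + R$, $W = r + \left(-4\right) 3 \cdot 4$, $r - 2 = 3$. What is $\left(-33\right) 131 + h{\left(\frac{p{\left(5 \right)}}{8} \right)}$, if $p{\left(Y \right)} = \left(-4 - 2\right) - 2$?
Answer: $-4371$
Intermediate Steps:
$r = 5$ ($r = 2 + 3 = 5$)
$p{\left(Y \right)} = -8$ ($p{\left(Y \right)} = -6 - 2 = -8$)
$W = -43$ ($W = 5 + \left(-4\right) 3 \cdot 4 = 5 - 48 = -43$)
$h{\left(R \right)} = -47 + R$ ($h{\left(R \right)} = \left(-43 - 4\right) + R = -47 + R$)
$\left(-33\right) 131 + h{\left(\frac{p{\left(5 \right)}}{8} \right)} = \left(-33\right) 131 - \left(47 + \frac{8}{8}\right) = -4323 - 48 = -4371$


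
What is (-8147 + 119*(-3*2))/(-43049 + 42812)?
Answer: 8861/237 ≈ 37.388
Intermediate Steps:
(-8147 + 119*(-3*2))/(-43049 + 42812) = (-8147 + 119*(-6))/(-237) = (-8147 - 714)*(-1/237) = -8861*(-1/237) = 8861/237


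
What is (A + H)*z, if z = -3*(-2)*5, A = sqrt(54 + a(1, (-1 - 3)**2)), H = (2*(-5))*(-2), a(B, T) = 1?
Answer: 600 + 30*sqrt(55) ≈ 822.49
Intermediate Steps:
H = 20 (H = -10*(-2) = 20)
A = sqrt(55) (A = sqrt(54 + 1) = sqrt(55) ≈ 7.4162)
z = 30 (z = 6*5 = 30)
(A + H)*z = (sqrt(55) + 20)*30 = (20 + sqrt(55))*30 = 600 + 30*sqrt(55)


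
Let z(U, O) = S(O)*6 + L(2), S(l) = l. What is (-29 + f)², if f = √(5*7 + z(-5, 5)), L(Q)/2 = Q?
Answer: (29 - √69)² ≈ 428.22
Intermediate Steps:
L(Q) = 2*Q
z(U, O) = 4 + 6*O (z(U, O) = O*6 + 2*2 = 6*O + 4 = 4 + 6*O)
f = √69 (f = √(5*7 + (4 + 6*5)) = √(35 + (4 + 30)) = √(35 + 34) = √69 ≈ 8.3066)
(-29 + f)² = (-29 + √69)²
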